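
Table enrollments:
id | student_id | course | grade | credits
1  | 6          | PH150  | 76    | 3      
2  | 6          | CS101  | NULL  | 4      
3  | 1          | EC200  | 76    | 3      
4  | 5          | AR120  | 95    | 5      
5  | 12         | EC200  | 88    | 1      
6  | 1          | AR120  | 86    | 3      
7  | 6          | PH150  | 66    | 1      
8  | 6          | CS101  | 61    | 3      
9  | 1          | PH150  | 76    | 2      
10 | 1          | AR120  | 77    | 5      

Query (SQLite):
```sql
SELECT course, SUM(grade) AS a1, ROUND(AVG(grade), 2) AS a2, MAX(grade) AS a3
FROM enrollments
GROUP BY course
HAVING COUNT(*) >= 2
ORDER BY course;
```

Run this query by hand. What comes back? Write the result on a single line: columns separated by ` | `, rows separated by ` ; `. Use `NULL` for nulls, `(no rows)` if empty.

AR120 | 258 | 86 | 95 ; CS101 | 61 | 61 | 61 ; EC200 | 164 | 82 | 88 ; PH150 | 218 | 72.67 | 76

Group enrollments by course.
Per group compute: SUM(grade), ROUND(AVG(grade), 2), MAX(grade).
HAVING: drop groups with fewer than 2 rows.
  AR120: ids {4, 6, 10} → SUM(grade)=258, ROUND(AVG(grade), 2)=86, MAX(grade)=95
  CS101: ids {2, 8} → SUM(grade)=61, ROUND(AVG(grade), 2)=61, MAX(grade)=61
  EC200: ids {3, 5} → SUM(grade)=164, ROUND(AVG(grade), 2)=82, MAX(grade)=88
  PH150: ids {1, 7, 9} → SUM(grade)=218, ROUND(AVG(grade), 2)=72.67, MAX(grade)=76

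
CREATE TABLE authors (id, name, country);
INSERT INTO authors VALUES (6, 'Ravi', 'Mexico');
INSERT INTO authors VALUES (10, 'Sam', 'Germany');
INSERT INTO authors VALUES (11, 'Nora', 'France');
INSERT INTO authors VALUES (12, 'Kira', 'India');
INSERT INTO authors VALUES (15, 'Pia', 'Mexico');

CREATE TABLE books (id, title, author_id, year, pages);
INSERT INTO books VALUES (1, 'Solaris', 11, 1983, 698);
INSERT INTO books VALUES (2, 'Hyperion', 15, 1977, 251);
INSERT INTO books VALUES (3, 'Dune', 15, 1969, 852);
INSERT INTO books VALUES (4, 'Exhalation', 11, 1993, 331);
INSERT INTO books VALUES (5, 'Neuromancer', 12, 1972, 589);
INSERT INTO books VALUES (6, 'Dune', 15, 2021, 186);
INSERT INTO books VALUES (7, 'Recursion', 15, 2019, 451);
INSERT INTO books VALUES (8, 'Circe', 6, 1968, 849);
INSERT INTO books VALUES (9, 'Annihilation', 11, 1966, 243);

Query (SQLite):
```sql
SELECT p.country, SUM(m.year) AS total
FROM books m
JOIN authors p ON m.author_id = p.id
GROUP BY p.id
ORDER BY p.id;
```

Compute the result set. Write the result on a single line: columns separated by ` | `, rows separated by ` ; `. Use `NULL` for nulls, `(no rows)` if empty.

Mexico | 1968 ; France | 5942 ; India | 1972 ; Mexico | 7986

Join each books row to its authors via author_id.
Group joined rows by authors.id; compute SUM(m.year) per group.
  6: ids {8} → SUM(m.year)=1968
  11: ids {1, 4, 9} → SUM(m.year)=5942
  12: ids {5} → SUM(m.year)=1972
  15: ids {2, 3, 6, 7} → SUM(m.year)=7986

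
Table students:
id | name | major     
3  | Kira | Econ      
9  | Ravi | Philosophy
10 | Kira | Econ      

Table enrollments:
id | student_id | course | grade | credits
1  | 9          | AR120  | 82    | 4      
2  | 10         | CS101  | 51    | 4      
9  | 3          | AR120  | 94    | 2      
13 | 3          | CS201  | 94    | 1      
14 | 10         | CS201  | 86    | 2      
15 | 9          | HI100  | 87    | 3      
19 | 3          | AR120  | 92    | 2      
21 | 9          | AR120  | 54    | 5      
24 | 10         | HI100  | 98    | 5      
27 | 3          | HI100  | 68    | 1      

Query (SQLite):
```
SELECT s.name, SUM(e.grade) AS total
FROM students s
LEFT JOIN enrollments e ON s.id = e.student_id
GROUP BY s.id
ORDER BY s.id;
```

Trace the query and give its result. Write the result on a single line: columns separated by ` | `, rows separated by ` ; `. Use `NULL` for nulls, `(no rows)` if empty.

LEFT JOIN keeps every students row; unmatched ones get NULL for enrollments columns.
Group by students.id and compute SUM(e.grade). SUM over an all-NULL group is NULL.
  3: ids {9, 13, 19, 27} → SUM(e.grade)=348
  9: ids {1, 15, 21} → SUM(e.grade)=223
  10: ids {2, 14, 24} → SUM(e.grade)=235

Kira | 348 ; Ravi | 223 ; Kira | 235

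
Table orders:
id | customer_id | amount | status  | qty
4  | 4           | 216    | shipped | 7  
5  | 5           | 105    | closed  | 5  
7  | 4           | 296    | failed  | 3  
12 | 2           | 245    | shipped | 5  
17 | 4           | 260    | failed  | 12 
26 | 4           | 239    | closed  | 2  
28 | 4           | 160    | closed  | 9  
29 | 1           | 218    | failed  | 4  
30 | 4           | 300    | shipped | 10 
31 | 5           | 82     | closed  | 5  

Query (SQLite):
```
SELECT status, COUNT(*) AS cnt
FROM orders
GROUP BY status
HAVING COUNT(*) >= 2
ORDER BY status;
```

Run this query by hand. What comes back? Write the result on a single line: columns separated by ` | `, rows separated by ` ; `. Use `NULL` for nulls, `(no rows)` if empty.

closed | 4 ; failed | 3 ; shipped | 3

Partition orders by status; compute COUNT(*) within each group.
HAVING: keep groups with count ≥ 2.
  closed: ids {5, 26, 28, 31} → COUNT(*)=4
  failed: ids {7, 17, 29} → COUNT(*)=3
  shipped: ids {4, 12, 30} → COUNT(*)=3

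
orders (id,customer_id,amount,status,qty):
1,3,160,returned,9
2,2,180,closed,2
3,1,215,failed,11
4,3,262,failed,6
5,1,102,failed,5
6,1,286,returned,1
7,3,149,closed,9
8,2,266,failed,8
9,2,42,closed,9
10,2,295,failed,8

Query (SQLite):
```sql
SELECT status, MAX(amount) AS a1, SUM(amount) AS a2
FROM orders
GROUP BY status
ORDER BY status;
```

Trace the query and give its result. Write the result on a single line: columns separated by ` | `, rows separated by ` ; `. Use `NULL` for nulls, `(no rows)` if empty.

closed | 180 | 371 ; failed | 295 | 1140 ; returned | 286 | 446

Group orders by status.
Per group compute: MAX(amount), SUM(amount).
  closed: ids {2, 7, 9} → MAX(amount)=180, SUM(amount)=371
  failed: ids {3, 4, 5, 8, 10} → MAX(amount)=295, SUM(amount)=1140
  returned: ids {1, 6} → MAX(amount)=286, SUM(amount)=446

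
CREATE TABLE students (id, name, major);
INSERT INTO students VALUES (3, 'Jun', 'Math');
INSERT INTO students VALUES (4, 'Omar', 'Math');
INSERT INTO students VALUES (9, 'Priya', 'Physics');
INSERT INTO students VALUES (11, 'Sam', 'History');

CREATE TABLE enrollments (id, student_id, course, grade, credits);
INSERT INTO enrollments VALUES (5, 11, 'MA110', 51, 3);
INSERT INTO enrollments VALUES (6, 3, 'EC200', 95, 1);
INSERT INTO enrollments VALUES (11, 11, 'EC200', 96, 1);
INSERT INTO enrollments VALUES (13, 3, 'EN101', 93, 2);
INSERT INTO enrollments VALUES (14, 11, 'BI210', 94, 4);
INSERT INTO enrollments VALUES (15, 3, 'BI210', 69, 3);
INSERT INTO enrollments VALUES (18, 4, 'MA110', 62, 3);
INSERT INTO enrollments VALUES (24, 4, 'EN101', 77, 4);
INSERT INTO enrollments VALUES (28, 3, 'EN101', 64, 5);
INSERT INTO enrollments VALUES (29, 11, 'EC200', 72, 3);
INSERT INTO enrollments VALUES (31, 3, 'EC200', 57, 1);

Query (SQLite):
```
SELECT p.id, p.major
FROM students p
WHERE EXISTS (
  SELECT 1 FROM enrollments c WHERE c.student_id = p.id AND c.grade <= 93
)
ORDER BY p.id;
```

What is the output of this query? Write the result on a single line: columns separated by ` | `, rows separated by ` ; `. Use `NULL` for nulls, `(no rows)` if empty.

3 | Math ; 4 | Math ; 11 | History

For each students row, check whether any enrollments with matching student_id has grade <= 93.
Keep rows where that is true.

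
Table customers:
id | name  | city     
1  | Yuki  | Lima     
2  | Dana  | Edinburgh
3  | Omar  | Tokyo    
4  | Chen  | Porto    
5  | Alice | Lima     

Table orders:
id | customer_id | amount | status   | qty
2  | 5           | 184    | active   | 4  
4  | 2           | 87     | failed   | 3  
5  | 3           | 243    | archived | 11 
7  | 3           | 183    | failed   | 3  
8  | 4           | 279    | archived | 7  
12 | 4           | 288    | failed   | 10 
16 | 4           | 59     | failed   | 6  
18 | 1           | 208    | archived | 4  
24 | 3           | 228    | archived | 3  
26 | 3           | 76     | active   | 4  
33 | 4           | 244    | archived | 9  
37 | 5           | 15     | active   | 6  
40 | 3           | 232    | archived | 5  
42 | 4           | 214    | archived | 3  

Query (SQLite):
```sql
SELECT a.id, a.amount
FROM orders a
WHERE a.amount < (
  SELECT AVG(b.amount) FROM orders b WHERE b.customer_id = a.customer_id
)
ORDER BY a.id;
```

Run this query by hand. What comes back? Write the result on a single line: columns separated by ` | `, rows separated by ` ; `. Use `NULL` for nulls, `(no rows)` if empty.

7 | 183 ; 16 | 59 ; 26 | 76 ; 37 | 15 ; 42 | 214

For each orders row a, compute AVG(amount) over rows sharing a.customer_id.
Keep row a if a.amount < that per-group AVG.
  customer_id=1: AVG(amount) = 208.0
  customer_id=2: AVG(amount) = 87.0
  customer_id=3: AVG(amount) = 192.4
  customer_id=4: AVG(amount) = 216.8
  customer_id=5: AVG(amount) = 99.5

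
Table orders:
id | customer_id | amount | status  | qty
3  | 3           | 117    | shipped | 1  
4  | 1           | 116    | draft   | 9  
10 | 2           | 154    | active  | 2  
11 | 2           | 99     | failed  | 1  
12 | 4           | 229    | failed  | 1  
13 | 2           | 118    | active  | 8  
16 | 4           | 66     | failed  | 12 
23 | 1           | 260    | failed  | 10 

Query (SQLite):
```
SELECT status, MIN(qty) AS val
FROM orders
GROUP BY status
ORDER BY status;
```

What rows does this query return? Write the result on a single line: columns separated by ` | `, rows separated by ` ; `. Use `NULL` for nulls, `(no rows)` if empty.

active | 2 ; draft | 9 ; failed | 1 ; shipped | 1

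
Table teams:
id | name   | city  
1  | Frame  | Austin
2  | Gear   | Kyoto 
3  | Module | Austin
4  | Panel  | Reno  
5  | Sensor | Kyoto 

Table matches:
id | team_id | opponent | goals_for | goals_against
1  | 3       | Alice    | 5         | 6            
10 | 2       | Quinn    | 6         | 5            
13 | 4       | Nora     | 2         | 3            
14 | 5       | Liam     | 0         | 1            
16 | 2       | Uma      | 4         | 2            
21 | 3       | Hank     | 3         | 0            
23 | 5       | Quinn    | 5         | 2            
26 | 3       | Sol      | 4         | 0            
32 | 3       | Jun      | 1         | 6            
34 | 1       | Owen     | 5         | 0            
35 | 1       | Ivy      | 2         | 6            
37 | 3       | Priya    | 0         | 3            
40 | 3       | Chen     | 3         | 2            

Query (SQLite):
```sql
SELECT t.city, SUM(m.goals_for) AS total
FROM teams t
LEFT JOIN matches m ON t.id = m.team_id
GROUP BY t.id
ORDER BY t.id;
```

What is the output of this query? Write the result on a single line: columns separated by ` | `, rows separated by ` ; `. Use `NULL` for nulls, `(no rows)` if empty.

Austin | 7 ; Kyoto | 10 ; Austin | 16 ; Reno | 2 ; Kyoto | 5

LEFT JOIN keeps every teams row; unmatched ones get NULL for matches columns.
Group by teams.id and compute SUM(m.goals_for). SUM over an all-NULL group is NULL.
  1: ids {34, 35} → SUM(m.goals_for)=7
  2: ids {10, 16} → SUM(m.goals_for)=10
  3: ids {1, 21, 26, 32, 37, 40} → SUM(m.goals_for)=16
  4: ids {13} → SUM(m.goals_for)=2
  5: ids {14, 23} → SUM(m.goals_for)=5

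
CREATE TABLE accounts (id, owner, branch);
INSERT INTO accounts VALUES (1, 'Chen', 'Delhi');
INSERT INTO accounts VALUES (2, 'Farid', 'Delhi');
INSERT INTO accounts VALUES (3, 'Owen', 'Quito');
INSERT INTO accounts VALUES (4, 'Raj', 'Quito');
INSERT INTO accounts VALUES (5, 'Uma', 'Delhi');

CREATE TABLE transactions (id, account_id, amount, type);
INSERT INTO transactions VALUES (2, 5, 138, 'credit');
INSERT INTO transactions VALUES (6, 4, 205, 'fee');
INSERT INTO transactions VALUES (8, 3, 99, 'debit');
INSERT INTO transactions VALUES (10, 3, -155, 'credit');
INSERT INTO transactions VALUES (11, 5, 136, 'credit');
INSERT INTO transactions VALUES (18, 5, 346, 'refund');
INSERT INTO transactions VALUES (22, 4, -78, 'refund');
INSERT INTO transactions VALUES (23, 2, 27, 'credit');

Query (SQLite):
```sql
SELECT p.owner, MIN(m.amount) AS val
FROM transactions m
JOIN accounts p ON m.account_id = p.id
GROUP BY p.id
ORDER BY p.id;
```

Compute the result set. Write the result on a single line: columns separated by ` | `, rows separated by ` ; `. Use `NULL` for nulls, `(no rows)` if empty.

Farid | 27 ; Owen | -155 ; Raj | -78 ; Uma | 136

Join each transactions row to its accounts via account_id.
Group joined rows by accounts.id; compute MIN(m.amount) per group.
  2: ids {23} → MIN(m.amount)=27
  3: ids {8, 10} → MIN(m.amount)=-155
  4: ids {6, 22} → MIN(m.amount)=-78
  5: ids {2, 11, 18} → MIN(m.amount)=136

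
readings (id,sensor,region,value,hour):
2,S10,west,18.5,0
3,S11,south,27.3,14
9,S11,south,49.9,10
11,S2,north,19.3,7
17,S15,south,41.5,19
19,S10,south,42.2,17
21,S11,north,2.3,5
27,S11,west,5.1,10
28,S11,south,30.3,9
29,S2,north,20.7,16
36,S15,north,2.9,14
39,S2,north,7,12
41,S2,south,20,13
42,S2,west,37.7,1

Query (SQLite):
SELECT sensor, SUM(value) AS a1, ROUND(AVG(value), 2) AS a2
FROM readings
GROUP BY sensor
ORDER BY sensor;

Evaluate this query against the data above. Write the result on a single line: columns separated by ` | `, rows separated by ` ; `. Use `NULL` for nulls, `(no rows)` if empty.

Group readings by sensor.
Per group compute: SUM(value), ROUND(AVG(value), 2).
  S10: ids {2, 19} → SUM(value)=60.7, ROUND(AVG(value), 2)=30.35
  S11: ids {3, 9, 21, 27, 28} → SUM(value)=114.9, ROUND(AVG(value), 2)=22.98
  S15: ids {17, 36} → SUM(value)=44.4, ROUND(AVG(value), 2)=22.2
  S2: ids {11, 29, 39, 41, 42} → SUM(value)=104.7, ROUND(AVG(value), 2)=20.94

S10 | 60.7 | 30.35 ; S11 | 114.9 | 22.98 ; S15 | 44.4 | 22.2 ; S2 | 104.7 | 20.94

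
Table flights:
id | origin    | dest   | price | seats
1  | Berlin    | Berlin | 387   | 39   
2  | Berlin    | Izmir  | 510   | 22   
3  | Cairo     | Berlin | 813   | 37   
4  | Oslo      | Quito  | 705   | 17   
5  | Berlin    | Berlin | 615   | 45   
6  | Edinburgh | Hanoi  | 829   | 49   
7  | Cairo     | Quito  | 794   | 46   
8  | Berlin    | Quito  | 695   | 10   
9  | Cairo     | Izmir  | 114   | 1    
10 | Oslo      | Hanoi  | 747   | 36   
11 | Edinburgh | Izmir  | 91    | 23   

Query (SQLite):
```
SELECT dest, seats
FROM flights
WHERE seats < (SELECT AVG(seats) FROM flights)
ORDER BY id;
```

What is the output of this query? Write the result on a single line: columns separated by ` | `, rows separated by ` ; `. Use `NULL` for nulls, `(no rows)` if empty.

Izmir | 22 ; Quito | 17 ; Quito | 10 ; Izmir | 1 ; Izmir | 23

Scalar subquery: AVG(seats) over all flights rows = 29.545455 (≈; comparison uses full precision).
Keep rows where seats < that value.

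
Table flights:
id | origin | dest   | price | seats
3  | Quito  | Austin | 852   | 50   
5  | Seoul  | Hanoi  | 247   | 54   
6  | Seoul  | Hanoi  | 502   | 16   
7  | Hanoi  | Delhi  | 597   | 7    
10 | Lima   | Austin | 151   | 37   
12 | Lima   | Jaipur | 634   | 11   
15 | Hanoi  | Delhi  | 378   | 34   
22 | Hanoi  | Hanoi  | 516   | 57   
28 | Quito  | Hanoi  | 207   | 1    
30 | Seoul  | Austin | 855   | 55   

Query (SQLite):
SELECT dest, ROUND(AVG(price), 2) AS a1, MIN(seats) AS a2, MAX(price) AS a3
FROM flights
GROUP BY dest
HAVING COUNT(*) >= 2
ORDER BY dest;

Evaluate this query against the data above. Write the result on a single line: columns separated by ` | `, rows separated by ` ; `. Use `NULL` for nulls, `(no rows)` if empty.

Austin | 619.33 | 37 | 855 ; Delhi | 487.5 | 7 | 597 ; Hanoi | 368 | 1 | 516

Group flights by dest.
Per group compute: ROUND(AVG(price), 2), MIN(seats), MAX(price).
HAVING: drop groups with fewer than 2 rows.
  Austin: ids {3, 10, 30} → ROUND(AVG(price), 2)=619.33, MIN(seats)=37, MAX(price)=855
  Delhi: ids {7, 15} → ROUND(AVG(price), 2)=487.5, MIN(seats)=7, MAX(price)=597
  Hanoi: ids {5, 6, 22, 28} → ROUND(AVG(price), 2)=368, MIN(seats)=1, MAX(price)=516
  Jaipur: ids {12} → ROUND(AVG(price), 2)=634, MIN(seats)=11, MAX(price)=634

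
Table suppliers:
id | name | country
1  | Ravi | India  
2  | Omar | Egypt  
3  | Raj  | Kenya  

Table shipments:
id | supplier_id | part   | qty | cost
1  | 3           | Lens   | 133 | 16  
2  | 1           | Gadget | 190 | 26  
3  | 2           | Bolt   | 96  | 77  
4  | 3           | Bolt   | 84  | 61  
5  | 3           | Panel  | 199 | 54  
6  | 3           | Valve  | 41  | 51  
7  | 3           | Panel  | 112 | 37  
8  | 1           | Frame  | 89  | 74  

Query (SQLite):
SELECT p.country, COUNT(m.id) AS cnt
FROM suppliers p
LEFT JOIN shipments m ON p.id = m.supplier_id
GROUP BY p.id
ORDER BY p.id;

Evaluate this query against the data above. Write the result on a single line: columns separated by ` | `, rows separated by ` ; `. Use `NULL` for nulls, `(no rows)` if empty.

India | 2 ; Egypt | 1 ; Kenya | 5

LEFT JOIN keeps every suppliers row; unmatched ones get NULL for shipments columns.
Group by suppliers.id and compute COUNT(m.id). COUNT(col) of an all-NULL group is 0.
  1: ids {2, 8} → COUNT(m.id)=2
  2: ids {3} → COUNT(m.id)=1
  3: ids {1, 4, 5, 6, 7} → COUNT(m.id)=5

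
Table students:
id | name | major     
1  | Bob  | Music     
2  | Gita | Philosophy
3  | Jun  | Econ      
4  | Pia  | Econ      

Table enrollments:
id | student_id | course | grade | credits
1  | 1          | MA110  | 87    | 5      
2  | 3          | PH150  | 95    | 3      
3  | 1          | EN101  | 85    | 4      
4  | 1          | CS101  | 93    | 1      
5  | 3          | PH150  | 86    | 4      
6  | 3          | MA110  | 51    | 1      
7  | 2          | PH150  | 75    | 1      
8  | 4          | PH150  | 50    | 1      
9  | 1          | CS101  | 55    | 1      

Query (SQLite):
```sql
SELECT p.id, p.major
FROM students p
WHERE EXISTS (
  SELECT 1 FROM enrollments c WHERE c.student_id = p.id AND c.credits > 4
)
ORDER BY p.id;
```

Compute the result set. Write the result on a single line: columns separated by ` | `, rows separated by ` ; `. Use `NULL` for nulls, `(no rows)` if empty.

1 | Music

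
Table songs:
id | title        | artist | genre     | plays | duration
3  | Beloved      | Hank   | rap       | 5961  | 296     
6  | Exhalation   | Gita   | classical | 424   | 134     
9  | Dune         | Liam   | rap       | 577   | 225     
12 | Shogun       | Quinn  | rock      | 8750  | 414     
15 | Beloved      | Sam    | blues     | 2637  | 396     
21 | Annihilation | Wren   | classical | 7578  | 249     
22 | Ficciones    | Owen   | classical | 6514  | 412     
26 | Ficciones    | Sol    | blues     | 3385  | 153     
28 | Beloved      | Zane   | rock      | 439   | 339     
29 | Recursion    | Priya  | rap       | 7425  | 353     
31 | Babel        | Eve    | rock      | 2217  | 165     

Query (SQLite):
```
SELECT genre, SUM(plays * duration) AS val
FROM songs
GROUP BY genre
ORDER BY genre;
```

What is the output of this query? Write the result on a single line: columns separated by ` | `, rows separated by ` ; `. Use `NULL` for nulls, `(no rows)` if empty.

blues | 1562157 ; classical | 4627506 ; rap | 4515306 ; rock | 4137126

For each row compute plays * duration.
Group by genre; take SUM of the expression per group.
  blues: ids {15, 26} → SUM(plays * duration)=1562157
  classical: ids {6, 21, 22} → SUM(plays * duration)=4627506
  rap: ids {3, 9, 29} → SUM(plays * duration)=4515306
  rock: ids {12, 28, 31} → SUM(plays * duration)=4137126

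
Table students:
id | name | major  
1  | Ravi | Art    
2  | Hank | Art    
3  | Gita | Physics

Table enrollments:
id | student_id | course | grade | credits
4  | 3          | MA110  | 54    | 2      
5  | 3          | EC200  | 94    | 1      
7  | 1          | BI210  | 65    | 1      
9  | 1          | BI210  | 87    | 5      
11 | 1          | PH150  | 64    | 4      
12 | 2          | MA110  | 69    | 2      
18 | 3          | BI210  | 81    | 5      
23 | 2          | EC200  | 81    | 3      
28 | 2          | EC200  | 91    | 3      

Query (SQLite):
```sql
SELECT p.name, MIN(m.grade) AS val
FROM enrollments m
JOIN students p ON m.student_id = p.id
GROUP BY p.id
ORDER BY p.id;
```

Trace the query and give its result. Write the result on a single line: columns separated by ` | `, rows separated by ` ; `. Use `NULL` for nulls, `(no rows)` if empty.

Join each enrollments row to its students via student_id.
Group joined rows by students.id; compute MIN(m.grade) per group.
  1: ids {7, 9, 11} → MIN(m.grade)=64
  2: ids {12, 23, 28} → MIN(m.grade)=69
  3: ids {4, 5, 18} → MIN(m.grade)=54

Ravi | 64 ; Hank | 69 ; Gita | 54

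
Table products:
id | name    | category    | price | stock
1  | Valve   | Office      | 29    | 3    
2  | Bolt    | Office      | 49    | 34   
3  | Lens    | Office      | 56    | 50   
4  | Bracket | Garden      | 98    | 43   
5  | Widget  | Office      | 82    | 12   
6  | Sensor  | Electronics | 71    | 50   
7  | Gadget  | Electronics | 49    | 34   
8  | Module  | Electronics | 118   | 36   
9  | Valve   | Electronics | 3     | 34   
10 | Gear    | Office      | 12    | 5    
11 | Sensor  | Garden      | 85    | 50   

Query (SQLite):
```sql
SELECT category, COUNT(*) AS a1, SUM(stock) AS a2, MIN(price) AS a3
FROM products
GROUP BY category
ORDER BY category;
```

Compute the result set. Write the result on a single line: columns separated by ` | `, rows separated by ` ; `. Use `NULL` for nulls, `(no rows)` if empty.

Group products by category.
Per group compute: COUNT(*), SUM(stock), MIN(price).
  Electronics: ids {6, 7, 8, 9} → COUNT(*)=4, SUM(stock)=154, MIN(price)=3
  Garden: ids {4, 11} → COUNT(*)=2, SUM(stock)=93, MIN(price)=85
  Office: ids {1, 2, 3, 5, 10} → COUNT(*)=5, SUM(stock)=104, MIN(price)=12

Electronics | 4 | 154 | 3 ; Garden | 2 | 93 | 85 ; Office | 5 | 104 | 12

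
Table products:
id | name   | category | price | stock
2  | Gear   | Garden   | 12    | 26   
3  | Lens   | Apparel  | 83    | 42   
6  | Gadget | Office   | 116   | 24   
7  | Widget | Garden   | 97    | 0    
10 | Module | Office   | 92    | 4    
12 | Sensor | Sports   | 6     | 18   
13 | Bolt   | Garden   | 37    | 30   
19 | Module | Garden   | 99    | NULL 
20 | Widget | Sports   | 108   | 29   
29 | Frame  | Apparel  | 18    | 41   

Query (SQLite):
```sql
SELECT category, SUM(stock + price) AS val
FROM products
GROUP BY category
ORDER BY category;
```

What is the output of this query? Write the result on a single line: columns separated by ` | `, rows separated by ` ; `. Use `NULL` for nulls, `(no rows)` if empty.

Apparel | 184 ; Garden | 202 ; Office | 236 ; Sports | 161

For each row compute stock + price.
Group by category; take SUM of the expression per group.
  Apparel: ids {3, 29} → SUM(stock + price)=184
  Garden: ids {2, 7, 13, 19} → SUM(stock + price)=202
  Office: ids {6, 10} → SUM(stock + price)=236
  Sports: ids {12, 20} → SUM(stock + price)=161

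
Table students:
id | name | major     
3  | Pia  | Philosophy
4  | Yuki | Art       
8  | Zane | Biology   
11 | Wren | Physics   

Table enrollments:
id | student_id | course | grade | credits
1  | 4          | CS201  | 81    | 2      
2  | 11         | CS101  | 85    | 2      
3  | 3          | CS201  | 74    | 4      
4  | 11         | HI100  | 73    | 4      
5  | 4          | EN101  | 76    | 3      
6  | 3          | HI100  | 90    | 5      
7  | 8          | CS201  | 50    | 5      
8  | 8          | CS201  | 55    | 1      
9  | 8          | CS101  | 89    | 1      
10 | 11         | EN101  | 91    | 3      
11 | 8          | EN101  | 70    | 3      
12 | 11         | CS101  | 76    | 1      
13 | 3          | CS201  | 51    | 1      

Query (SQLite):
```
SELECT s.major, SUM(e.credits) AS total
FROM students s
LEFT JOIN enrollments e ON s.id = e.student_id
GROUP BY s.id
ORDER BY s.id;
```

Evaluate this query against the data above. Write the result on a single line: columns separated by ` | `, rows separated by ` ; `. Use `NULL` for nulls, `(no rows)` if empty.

LEFT JOIN keeps every students row; unmatched ones get NULL for enrollments columns.
Group by students.id and compute SUM(e.credits). SUM over an all-NULL group is NULL.
  3: ids {3, 6, 13} → SUM(e.credits)=10
  4: ids {1, 5} → SUM(e.credits)=5
  8: ids {7, 8, 9, 11} → SUM(e.credits)=10
  11: ids {2, 4, 10, 12} → SUM(e.credits)=10

Philosophy | 10 ; Art | 5 ; Biology | 10 ; Physics | 10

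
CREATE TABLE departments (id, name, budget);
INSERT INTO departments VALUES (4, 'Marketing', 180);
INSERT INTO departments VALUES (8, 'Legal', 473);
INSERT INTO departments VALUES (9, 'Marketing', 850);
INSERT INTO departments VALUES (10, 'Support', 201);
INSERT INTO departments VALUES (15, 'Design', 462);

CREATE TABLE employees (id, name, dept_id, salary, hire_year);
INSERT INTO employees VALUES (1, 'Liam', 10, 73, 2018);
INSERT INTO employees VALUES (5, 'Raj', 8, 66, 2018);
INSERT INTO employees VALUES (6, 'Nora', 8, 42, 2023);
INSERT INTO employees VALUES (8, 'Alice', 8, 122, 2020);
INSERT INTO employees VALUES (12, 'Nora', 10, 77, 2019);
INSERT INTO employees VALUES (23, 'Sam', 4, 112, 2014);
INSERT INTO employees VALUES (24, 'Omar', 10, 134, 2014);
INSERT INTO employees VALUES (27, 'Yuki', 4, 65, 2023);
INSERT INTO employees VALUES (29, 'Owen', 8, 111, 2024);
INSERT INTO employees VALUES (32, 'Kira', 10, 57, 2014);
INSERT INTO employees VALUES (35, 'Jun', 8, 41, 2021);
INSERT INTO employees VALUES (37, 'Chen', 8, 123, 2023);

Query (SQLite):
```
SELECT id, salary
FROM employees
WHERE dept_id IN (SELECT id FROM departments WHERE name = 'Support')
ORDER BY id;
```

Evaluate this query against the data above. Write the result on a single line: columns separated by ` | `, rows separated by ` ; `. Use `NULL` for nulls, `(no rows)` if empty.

Inner query: departments.id where name = 'Support'.
Outer: keep employees rows whose dept_id is in that set.
Inner query → {10}

1 | 73 ; 12 | 77 ; 24 | 134 ; 32 | 57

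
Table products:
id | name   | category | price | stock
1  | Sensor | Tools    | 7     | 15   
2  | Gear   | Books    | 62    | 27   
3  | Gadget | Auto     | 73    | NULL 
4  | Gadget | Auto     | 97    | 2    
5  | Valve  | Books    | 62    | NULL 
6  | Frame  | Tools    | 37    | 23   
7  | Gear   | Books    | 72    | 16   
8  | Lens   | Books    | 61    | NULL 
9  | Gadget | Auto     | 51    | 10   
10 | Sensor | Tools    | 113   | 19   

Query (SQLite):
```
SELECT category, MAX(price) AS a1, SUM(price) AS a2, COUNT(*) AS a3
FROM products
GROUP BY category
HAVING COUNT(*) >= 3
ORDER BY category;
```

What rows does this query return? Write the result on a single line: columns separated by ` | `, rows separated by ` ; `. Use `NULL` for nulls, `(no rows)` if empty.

Auto | 97 | 221 | 3 ; Books | 72 | 257 | 4 ; Tools | 113 | 157 | 3

Group products by category.
Per group compute: MAX(price), SUM(price), COUNT(*).
HAVING: drop groups with fewer than 3 rows.
  Auto: ids {3, 4, 9} → MAX(price)=97, SUM(price)=221, COUNT(*)=3
  Books: ids {2, 5, 7, 8} → MAX(price)=72, SUM(price)=257, COUNT(*)=4
  Tools: ids {1, 6, 10} → MAX(price)=113, SUM(price)=157, COUNT(*)=3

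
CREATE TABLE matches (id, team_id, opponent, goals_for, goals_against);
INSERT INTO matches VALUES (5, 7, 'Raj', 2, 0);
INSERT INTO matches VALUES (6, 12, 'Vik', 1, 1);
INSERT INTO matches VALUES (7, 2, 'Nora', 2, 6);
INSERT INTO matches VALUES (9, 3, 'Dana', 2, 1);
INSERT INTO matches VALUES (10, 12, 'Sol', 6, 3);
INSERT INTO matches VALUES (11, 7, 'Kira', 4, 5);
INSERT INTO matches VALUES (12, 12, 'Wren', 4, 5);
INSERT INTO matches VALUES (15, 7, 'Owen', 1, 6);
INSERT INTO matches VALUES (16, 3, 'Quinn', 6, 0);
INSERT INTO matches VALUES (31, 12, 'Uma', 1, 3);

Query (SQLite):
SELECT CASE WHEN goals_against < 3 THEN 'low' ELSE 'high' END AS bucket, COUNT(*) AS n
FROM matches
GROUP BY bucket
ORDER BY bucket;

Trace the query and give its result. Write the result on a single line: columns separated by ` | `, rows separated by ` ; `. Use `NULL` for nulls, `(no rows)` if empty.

high | 6 ; low | 4

Bucket rows by goals_against < 3 → 'low' else 'high'; count each bucket.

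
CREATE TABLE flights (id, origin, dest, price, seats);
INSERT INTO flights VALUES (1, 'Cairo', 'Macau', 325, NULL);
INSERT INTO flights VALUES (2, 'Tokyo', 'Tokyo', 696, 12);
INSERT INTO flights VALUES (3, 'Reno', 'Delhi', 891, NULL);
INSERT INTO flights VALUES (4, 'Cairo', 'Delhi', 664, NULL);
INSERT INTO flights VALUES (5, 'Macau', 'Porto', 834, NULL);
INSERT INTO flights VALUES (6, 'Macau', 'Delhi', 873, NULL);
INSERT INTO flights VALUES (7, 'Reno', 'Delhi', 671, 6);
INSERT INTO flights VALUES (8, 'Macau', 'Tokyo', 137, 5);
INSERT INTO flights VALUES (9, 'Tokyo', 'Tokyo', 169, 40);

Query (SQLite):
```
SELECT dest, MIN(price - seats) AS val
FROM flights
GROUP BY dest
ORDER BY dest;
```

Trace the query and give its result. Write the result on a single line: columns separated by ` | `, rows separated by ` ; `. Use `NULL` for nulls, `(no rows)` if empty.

For each row compute price - seats.
Group by dest; take MIN of the expression per group.
  Delhi: ids {3, 4, 6, 7} → MIN(price - seats)=665
  Macau: ids {1} → MIN(price - seats)=NULL
  Porto: ids {5} → MIN(price - seats)=NULL
  Tokyo: ids {2, 8, 9} → MIN(price - seats)=129

Delhi | 665 ; Macau | NULL ; Porto | NULL ; Tokyo | 129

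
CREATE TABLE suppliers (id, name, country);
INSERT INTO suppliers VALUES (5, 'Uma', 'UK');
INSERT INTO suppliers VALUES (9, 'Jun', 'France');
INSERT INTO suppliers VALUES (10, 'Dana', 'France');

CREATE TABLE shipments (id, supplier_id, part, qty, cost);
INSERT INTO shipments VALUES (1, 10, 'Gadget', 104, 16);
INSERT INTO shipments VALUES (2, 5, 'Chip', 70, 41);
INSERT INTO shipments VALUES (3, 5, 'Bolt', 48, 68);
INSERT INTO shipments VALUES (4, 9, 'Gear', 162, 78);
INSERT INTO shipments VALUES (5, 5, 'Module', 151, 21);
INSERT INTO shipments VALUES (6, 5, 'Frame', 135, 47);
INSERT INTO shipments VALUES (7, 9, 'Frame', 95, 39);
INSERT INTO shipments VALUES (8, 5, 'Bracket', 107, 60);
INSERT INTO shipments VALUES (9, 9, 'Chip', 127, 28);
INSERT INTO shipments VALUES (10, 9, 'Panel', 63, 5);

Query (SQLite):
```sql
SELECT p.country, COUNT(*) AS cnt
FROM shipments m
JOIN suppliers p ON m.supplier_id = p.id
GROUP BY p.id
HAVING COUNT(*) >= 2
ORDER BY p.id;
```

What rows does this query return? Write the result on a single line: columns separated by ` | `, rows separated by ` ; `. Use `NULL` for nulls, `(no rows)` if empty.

UK | 5 ; France | 4

Join each shipments row to its suppliers via supplier_id.
Group joined rows by suppliers.id; compute COUNT(*) per group.
HAVING: keep groups with count ≥ 2.
  5: ids {2, 3, 5, 6, 8} → COUNT(*)=5
  9: ids {4, 7, 9, 10} → COUNT(*)=4
  10: ids {1} → COUNT(*)=1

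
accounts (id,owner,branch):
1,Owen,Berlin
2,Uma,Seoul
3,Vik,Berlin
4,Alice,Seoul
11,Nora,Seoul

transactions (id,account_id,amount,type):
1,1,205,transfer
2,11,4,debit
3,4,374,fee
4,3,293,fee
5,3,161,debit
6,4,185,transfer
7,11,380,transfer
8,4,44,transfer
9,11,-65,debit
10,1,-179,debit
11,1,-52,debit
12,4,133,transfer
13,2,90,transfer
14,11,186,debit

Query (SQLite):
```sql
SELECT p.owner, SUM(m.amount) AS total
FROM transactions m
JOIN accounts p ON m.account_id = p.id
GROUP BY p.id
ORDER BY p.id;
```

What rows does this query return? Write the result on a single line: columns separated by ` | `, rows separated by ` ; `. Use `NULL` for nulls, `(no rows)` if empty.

Join each transactions row to its accounts via account_id.
Group joined rows by accounts.id; compute SUM(m.amount) per group.
  1: ids {1, 10, 11} → SUM(m.amount)=-26
  2: ids {13} → SUM(m.amount)=90
  3: ids {4, 5} → SUM(m.amount)=454
  4: ids {3, 6, 8, 12} → SUM(m.amount)=736
  11: ids {2, 7, 9, 14} → SUM(m.amount)=505

Owen | -26 ; Uma | 90 ; Vik | 454 ; Alice | 736 ; Nora | 505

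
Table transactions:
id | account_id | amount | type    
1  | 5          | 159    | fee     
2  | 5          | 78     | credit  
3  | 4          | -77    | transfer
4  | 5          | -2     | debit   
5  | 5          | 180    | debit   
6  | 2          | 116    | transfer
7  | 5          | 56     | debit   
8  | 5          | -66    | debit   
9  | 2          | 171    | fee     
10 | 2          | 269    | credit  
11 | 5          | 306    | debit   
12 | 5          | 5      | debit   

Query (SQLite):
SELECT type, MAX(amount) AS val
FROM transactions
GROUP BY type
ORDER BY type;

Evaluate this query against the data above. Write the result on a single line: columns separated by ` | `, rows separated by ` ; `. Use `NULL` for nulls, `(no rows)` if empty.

credit | 269 ; debit | 306 ; fee | 171 ; transfer | 116

Partition transactions by type; compute MAX(amount) within each group.
  credit: ids {2, 10} → MAX(amount)=269
  debit: ids {4, 5, 7, 8, 11, 12} → MAX(amount)=306
  fee: ids {1, 9} → MAX(amount)=171
  transfer: ids {3, 6} → MAX(amount)=116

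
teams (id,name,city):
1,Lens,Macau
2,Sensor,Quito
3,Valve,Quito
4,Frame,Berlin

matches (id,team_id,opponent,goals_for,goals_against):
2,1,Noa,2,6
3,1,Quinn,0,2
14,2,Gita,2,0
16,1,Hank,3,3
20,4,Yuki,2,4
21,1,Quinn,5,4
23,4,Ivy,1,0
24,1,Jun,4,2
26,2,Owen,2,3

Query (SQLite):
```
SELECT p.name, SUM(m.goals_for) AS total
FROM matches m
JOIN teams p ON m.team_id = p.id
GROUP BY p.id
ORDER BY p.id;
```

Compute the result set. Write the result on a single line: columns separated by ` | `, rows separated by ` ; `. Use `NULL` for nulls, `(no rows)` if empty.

Lens | 14 ; Sensor | 4 ; Frame | 3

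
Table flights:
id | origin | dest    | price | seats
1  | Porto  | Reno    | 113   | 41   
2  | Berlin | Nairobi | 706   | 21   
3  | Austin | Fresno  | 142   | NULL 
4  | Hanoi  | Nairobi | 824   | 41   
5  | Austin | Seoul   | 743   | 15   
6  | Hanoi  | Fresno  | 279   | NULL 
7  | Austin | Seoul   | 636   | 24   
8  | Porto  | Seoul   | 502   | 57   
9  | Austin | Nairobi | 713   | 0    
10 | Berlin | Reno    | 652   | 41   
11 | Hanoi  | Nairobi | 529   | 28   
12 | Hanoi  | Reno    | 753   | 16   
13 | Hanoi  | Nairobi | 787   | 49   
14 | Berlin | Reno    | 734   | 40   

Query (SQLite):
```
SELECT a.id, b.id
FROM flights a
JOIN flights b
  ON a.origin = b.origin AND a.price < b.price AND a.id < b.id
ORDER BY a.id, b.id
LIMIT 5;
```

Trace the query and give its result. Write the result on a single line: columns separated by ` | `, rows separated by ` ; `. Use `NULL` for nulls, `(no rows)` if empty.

1 | 8 ; 2 | 14 ; 3 | 5 ; 3 | 7 ; 3 | 9

Pairs (a,b) with same origin, a.price < b.price, a.id < b.id.
origin groups: Austin:{3,5,7,9} Berlin:{2,10,14} Hanoi:{4,6,11,12,13} Porto:{1,8}
Ordered by (a.id, b.id); first 5.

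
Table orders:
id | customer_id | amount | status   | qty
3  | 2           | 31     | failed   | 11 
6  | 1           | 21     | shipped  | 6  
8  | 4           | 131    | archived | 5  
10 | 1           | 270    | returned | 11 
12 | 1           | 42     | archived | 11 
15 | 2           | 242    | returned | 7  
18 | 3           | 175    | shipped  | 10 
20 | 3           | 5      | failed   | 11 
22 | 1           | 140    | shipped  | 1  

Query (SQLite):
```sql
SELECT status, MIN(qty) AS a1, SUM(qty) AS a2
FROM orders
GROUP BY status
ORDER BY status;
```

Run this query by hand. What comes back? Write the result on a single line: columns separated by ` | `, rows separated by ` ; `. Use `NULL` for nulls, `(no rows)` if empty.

archived | 5 | 16 ; failed | 11 | 22 ; returned | 7 | 18 ; shipped | 1 | 17

Group orders by status.
Per group compute: MIN(qty), SUM(qty).
  archived: ids {8, 12} → MIN(qty)=5, SUM(qty)=16
  failed: ids {3, 20} → MIN(qty)=11, SUM(qty)=22
  returned: ids {10, 15} → MIN(qty)=7, SUM(qty)=18
  shipped: ids {6, 18, 22} → MIN(qty)=1, SUM(qty)=17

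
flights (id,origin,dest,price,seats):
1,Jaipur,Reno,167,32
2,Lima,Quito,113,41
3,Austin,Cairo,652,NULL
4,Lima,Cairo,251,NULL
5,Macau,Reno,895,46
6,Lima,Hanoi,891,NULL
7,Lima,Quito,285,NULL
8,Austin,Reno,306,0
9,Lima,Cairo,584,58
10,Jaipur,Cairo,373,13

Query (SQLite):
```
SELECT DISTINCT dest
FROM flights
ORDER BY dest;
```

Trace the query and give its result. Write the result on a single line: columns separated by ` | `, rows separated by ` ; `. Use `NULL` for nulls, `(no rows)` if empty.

Collect distinct dest values from flights.

Cairo ; Hanoi ; Quito ; Reno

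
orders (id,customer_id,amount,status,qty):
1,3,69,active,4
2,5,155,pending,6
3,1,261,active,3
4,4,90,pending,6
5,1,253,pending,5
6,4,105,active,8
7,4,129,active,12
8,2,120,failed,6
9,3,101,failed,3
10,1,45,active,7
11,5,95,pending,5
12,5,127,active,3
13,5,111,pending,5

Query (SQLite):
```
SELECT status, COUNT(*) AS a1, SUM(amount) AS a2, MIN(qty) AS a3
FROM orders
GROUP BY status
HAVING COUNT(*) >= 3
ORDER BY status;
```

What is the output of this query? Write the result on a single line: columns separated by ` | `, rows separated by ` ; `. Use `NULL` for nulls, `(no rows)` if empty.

active | 6 | 736 | 3 ; pending | 5 | 704 | 5

Group orders by status.
Per group compute: COUNT(*), SUM(amount), MIN(qty).
HAVING: drop groups with fewer than 3 rows.
  active: ids {1, 3, 6, 7, 10, 12} → COUNT(*)=6, SUM(amount)=736, MIN(qty)=3
  failed: ids {8, 9} → COUNT(*)=2, SUM(amount)=221, MIN(qty)=3
  pending: ids {2, 4, 5, 11, 13} → COUNT(*)=5, SUM(amount)=704, MIN(qty)=5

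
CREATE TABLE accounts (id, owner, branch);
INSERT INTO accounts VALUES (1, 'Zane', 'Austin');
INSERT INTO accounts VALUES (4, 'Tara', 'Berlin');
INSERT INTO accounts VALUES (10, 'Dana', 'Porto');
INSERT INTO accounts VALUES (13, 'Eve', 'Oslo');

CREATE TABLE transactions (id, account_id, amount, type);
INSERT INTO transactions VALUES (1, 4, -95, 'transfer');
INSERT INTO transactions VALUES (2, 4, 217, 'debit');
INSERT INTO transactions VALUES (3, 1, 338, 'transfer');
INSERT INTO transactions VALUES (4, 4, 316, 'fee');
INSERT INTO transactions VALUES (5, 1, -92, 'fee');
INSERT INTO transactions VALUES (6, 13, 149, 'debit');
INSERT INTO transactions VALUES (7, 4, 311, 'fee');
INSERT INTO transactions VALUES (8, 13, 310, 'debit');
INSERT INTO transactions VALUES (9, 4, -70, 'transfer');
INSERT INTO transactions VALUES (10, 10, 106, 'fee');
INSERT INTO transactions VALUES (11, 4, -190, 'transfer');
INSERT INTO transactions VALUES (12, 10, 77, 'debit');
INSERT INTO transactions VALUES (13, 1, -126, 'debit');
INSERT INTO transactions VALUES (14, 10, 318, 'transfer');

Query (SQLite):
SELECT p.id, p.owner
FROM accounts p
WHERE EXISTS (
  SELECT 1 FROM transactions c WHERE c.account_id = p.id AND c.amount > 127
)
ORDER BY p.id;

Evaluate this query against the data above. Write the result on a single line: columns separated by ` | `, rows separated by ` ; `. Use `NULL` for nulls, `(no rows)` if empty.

For each accounts row, check whether any transactions with matching account_id has amount > 127.
Keep rows where that is true.

1 | Zane ; 4 | Tara ; 10 | Dana ; 13 | Eve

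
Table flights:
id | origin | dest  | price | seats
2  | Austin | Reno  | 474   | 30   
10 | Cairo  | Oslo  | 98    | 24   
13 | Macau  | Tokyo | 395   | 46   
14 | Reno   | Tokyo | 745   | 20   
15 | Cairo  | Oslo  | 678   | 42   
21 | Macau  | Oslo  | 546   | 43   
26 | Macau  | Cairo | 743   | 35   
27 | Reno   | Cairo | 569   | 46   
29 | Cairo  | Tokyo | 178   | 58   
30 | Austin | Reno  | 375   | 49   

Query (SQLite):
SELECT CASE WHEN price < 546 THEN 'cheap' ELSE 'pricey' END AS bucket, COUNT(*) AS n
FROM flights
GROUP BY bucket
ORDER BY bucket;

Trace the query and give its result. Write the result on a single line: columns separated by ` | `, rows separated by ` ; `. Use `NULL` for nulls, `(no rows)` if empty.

Bucket rows by price < 546 → 'cheap' else 'pricey'; count each bucket.

cheap | 5 ; pricey | 5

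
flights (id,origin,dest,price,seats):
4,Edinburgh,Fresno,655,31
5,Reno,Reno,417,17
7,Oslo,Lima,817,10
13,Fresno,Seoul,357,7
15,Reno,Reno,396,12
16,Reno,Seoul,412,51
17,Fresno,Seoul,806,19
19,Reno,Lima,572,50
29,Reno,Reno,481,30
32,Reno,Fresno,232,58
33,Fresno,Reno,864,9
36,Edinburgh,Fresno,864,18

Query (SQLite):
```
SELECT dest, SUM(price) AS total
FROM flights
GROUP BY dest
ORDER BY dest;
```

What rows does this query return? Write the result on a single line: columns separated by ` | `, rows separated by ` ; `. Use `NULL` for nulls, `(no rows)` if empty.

Fresno | 1751 ; Lima | 1389 ; Reno | 2158 ; Seoul | 1575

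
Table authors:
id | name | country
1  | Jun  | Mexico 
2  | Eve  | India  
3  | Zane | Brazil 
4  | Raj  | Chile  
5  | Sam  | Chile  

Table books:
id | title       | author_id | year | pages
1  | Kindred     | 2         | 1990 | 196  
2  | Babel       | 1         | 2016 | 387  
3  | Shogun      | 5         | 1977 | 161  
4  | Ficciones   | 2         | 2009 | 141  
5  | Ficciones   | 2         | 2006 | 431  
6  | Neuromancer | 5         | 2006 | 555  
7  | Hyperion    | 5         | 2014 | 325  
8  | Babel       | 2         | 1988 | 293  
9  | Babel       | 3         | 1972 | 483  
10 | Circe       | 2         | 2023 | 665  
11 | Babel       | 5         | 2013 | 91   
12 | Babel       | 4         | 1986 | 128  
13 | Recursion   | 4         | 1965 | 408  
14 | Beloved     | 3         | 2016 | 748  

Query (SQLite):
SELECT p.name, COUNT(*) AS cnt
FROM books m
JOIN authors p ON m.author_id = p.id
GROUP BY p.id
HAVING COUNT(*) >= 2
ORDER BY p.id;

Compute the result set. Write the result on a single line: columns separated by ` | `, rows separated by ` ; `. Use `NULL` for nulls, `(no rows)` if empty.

Eve | 5 ; Zane | 2 ; Raj | 2 ; Sam | 4

Join each books row to its authors via author_id.
Group joined rows by authors.id; compute COUNT(*) per group.
HAVING: keep groups with count ≥ 2.
  1: ids {2} → COUNT(*)=1
  2: ids {1, 4, 5, 8, 10} → COUNT(*)=5
  3: ids {9, 14} → COUNT(*)=2
  4: ids {12, 13} → COUNT(*)=2
  5: ids {3, 6, 7, 11} → COUNT(*)=4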